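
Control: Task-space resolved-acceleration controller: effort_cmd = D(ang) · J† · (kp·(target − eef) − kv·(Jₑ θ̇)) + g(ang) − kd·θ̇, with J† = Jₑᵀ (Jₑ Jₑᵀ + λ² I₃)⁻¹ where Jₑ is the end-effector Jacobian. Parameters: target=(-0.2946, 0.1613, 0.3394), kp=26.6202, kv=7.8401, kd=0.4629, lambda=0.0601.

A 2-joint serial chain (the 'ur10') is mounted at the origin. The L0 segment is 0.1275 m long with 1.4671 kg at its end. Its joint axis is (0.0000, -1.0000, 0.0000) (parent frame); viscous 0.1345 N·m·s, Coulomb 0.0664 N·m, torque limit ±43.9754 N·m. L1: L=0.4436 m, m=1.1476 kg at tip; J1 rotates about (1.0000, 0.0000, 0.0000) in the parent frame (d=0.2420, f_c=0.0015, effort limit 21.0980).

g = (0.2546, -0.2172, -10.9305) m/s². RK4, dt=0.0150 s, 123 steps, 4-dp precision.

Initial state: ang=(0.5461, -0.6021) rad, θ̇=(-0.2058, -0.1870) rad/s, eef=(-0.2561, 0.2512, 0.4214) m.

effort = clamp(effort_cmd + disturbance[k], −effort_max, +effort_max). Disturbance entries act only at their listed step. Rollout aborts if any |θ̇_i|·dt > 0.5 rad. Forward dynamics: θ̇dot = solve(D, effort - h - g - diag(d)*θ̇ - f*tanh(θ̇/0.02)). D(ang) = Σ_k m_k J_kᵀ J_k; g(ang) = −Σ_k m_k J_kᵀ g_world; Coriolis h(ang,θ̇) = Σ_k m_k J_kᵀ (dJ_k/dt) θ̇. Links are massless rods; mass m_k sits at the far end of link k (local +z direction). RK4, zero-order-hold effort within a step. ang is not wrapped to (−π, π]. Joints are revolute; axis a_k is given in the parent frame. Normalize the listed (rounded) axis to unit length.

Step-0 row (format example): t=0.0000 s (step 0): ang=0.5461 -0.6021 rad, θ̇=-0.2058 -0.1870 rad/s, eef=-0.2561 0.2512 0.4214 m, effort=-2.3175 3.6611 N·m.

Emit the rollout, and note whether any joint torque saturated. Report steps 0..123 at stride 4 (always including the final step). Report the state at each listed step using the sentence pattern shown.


t=0.0600 s (step 4): ang=0.5435 -0.6060 rad, θ̇=0.0864 0.0354 rad/s, eef=-0.2545 0.2526 0.4212 m, effort=-3.0948 3.2076 N·m.
t=0.1200 s (step 8): ang=0.5534 -0.6001 rad, θ̇=0.2282 0.1469 rad/s, eef=-0.2594 0.2505 0.4199 m, effort=-3.6415 2.9011 N·m.
t=0.1800 s (step 12): ang=0.5692 -0.5896 rad, θ̇=0.2887 0.1976 rad/s, eef=-0.2674 0.2466 0.4180 m, effort=-4.0551 2.6806 N·m.
t=0.2400 s (step 16): ang=0.5871 -0.5771 rad, θ̇=0.3012 0.2140 rad/s, eef=-0.2766 0.2420 0.4157 m, effort=-4.3684 2.5151 N·m.
t=0.3000 s (step 20): ang=0.6048 -0.5643 rad, θ̇=0.2872 0.2112 rad/s, eef=-0.2856 0.2372 0.4132 m, effort=-4.6060 2.3873 N·m.
t=0.3600 s (step 24): ang=0.6213 -0.5520 rad, θ̇=0.2602 0.1982 rad/s, eef=-0.2941 0.2326 0.4108 m, effort=-4.7862 2.2867 N·m.
t=0.4200 s (step 28): ang=0.6359 -0.5406 rad, θ̇=0.2280 0.1804 rad/s, eef=-0.3016 0.2283 0.4086 m, effort=-4.9231 2.2065 N·m.
t=0.4800 s (step 32): ang=0.6486 -0.5304 rad, θ̇=0.1952 0.1610 rad/s, eef=-0.3082 0.2244 0.4066 m, effort=-5.0270 2.1419 N·m.
t=0.5400 s (step 36): ang=0.6594 -0.5213 rad, θ̇=0.1643 0.1417 rad/s, eef=-0.3138 0.2209 0.4048 m, effort=-5.1060 2.0895 N·m.
t=0.6000 s (step 40): ang=0.6684 -0.5134 rad, θ̇=0.1365 0.1236 rad/s, eef=-0.3185 0.2179 0.4033 m, effort=-5.1661 2.0467 N·m.
t=0.6600 s (step 44): ang=0.6758 -0.5065 rad, θ̇=0.1123 0.1071 rad/s, eef=-0.3224 0.2152 0.4021 m, effort=-5.2120 2.0116 N·m.
t=0.7200 s (step 48): ang=0.6819 -0.5005 rad, θ̇=0.0916 0.0924 rad/s, eef=-0.3257 0.2129 0.4012 m, effort=-5.2471 1.9826 N·m.
t=0.7800 s (step 52): ang=0.6868 -0.4953 rad, θ̇=0.0742 0.0794 rad/s, eef=-0.3283 0.2109 0.4004 m, effort=-5.2741 1.9587 N·m.
t=0.8400 s (step 56): ang=0.6908 -0.4909 rad, θ̇=0.0597 0.0682 rad/s, eef=-0.3305 0.2091 0.3998 m, effort=-5.2949 1.9389 N·m.
t=0.9000 s (step 60): ang=0.6941 -0.4871 rad, θ̇=0.0479 0.0584 rad/s, eef=-0.3323 0.2076 0.3993 m, effort=-5.3113 1.9225 N·m.
t=0.9600 s (step 64): ang=0.6966 -0.4839 rad, θ̇=0.0384 0.0500 rad/s, eef=-0.3338 0.2064 0.3990 m, effort=-5.3246 1.9088 N·m.
t=1.0200 s (step 68): ang=0.6987 -0.4811 rad, θ̇=0.0310 0.0427 rad/s, eef=-0.3350 0.2053 0.3987 m, effort=-5.3362 1.8974 N·m.
t=1.0800 s (step 72): ang=0.7004 -0.4787 rad, θ̇=0.0254 0.0365 rad/s, eef=-0.3359 0.2043 0.3985 m, effort=-5.3470 1.8877 N·m.
t=1.1400 s (step 76): ang=0.7018 -0.4767 rad, θ̇=0.0213 0.0312 rad/s, eef=-0.3368 0.2035 0.3984 m, effort=-5.3574 1.8796 N·m.
t=1.2000 s (step 80): ang=0.7030 -0.4750 rad, θ̇=0.0182 0.0267 rad/s, eef=-0.3375 0.2029 0.3982 m, effort=-5.3677 1.8726 N·m.
t=1.2600 s (step 84): ang=0.7040 -0.4735 rad, θ̇=0.0159 0.0229 rad/s, eef=-0.3381 0.2023 0.3981 m, effort=-5.3777 1.8666 N·m.
t=1.3200 s (step 88): ang=0.7049 -0.4722 rad, θ̇=0.0142 0.0196 rad/s, eef=-0.3386 0.2018 0.3980 m, effort=-5.3871 1.8614 N·m.
t=1.3800 s (step 92): ang=0.7057 -0.4711 rad, θ̇=0.0127 0.0168 rad/s, eef=-0.3391 0.2013 0.3979 m, effort=-5.3960 1.8568 N·m.
t=1.4400 s (step 96): ang=0.7064 -0.4702 rad, θ̇=0.0115 0.0144 rad/s, eef=-0.3395 0.2010 0.3978 m, effort=-5.4041 1.8529 N·m.
t=1.5000 s (step 100): ang=0.7071 -0.4694 rad, θ̇=0.0105 0.0123 rad/s, eef=-0.3398 0.2007 0.3977 m, effort=-5.4116 1.8494 N·m.
t=1.5600 s (step 104): ang=0.7077 -0.4687 rad, θ̇=0.0096 0.0106 rad/s, eef=-0.3402 0.2004 0.3976 m, effort=-5.4185 1.8463 N·m.
t=1.6200 s (step 108): ang=0.7082 -0.4681 rad, θ̇=0.0088 0.0091 rad/s, eef=-0.3405 0.2002 0.3975 m, effort=-5.4248 1.8436 N·m.
t=1.6800 s (step 112): ang=0.7087 -0.4676 rad, θ̇=0.0080 0.0078 rad/s, eef=-0.3407 0.2000 0.3974 m, effort=-5.4306 1.8412 N·m.
t=1.7400 s (step 116): ang=0.7092 -0.4672 rad, θ̇=0.0074 0.0067 rad/s, eef=-0.3410 0.1998 0.3973 m, effort=-5.4359 1.8391 N·m.
t=1.8000 s (step 120): ang=0.7096 -0.4668 rad, θ̇=0.0068 0.0058 rad/s, eef=-0.3412 0.1996 0.3972 m, effort=-5.4407 1.8373 N·m.
t=1.8450 s (step 123): ang=0.7099 -0.4666 rad, θ̇=0.0064 0.0052 rad/s, eef=-0.3413 0.1995 0.3972 m.
any joint saturated: no


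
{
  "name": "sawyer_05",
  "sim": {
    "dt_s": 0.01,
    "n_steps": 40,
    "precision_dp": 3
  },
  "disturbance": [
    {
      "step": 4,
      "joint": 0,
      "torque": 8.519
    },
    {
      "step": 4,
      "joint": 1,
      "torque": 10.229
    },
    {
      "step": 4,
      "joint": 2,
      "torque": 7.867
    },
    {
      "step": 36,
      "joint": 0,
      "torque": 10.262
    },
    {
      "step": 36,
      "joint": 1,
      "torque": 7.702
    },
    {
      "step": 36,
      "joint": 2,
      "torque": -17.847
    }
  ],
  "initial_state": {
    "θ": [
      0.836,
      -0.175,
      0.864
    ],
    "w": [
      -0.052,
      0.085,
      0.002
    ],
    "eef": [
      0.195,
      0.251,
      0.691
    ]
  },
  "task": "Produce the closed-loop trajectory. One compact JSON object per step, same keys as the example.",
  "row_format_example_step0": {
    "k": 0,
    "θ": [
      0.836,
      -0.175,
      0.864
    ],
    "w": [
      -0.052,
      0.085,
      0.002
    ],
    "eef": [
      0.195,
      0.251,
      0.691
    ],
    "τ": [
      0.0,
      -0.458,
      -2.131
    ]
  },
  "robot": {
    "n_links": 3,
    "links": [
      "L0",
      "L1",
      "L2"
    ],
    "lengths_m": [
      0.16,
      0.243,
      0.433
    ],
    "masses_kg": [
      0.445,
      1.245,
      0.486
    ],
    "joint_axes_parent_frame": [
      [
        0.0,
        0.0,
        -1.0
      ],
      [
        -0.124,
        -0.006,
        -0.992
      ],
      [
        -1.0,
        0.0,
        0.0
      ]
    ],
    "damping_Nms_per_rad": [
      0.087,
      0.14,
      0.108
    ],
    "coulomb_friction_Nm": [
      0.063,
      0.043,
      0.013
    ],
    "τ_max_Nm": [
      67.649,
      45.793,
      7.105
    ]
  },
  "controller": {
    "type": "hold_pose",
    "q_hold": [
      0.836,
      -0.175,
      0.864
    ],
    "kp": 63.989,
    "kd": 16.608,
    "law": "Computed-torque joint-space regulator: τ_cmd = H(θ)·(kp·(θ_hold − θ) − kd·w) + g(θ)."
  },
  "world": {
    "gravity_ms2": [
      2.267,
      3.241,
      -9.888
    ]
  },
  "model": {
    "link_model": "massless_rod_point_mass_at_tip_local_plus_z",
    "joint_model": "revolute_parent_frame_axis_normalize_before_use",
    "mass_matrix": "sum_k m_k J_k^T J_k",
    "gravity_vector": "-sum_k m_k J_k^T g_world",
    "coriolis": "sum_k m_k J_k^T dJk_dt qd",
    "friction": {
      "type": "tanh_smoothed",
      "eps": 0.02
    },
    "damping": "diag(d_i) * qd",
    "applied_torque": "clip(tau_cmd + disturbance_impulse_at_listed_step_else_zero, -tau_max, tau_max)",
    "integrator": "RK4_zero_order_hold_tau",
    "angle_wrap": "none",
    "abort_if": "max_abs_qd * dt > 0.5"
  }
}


{"k":1,"\u03b8":[0.838,-0.177,0.864],"w":[-0.386,0.407,-0.056],"eef":[0.195,0.251,0.691],"\u03c4":[0.004,-0.46,-2.126]}
{"k":2,"\u03b8":[0.839,-0.177,0.865],"w":[-0.456,0.474,-0.07],"eef":[0.195,0.251,0.691],"\u03c4":[0.005,-0.46,-2.122]}
{"k":3,"\u03b8":[0.84,-0.178,0.865],"w":[-0.471,0.488,-0.075],"eef":[0.195,0.251,0.691],"\u03c4":[0.005,-0.459,-2.118]}
{"k":4,"\u03b8":[0.841,-0.178,0.865],"w":[-0.475,0.49,-0.078],"eef":[0.195,0.251,0.691],"\u03c4":[8.524,9.77,5.751]}
{"k":5,"\u03b8":[0.843,-0.172,0.868],"w":[0.208,1.5,0.613],"eef":[0.199,0.25,0.69],"\u03c4":[-1.426,-2.162,-3.449]}
{"k":6,"\u03b8":[0.848,-0.161,0.874],"w":[0.545,0.838,0.58],"eef":[0.204,0.249,0.687],"\u03c4":[-1.206,-1.894,-3.282]}
{"k":7,"\u03b8":[0.854,-0.155,0.88],"w":[0.496,0.607,0.491],"eef":[0.208,0.248,0.685],"\u03c4":[-1.013,-1.666,-3.13]}
{"k":8,"\u03b8":[0.858,-0.149,0.884],"w":[0.388,0.479,0.4],"eef":[0.212,0.247,0.684],"\u03c4":[-0.846,-1.471,-2.993]}
{"k":9,"\u03b8":[0.861,-0.145,0.888],"w":[0.283,0.386,0.318],"eef":[0.215,0.246,0.682],"\u03c4":[-0.702,-1.302,-2.872]}
{"k":10,"\u03b8":[0.864,-0.141,0.891],"w":[0.192,0.311,0.245],"eef":[0.217,0.246,0.681],"\u03c4":[-0.577,-1.157,-2.765]}
{"k":11,"\u03b8":[0.865,-0.139,0.893],"w":[0.115,0.249,0.183],"eef":[0.218,0.245,0.68],"\u03c4":[-0.47,-1.031,-2.671]}
{"k":12,"\u03b8":[0.866,-0.136,0.894],"w":[0.051,0.196,0.129],"eef":[0.219,0.245,0.68],"\u03c4":[-0.377,-0.923,-2.589]}
{"k":13,"\u03b8":[0.866,-0.135,0.895],"w":[0.171,-0.017,0.112],"eef":[0.22,0.245,0.679],"\u03c4":[-0.301,-0.83,-2.517]}
{"k":14,"\u03b8":[0.865,-0.132,0.896],"w":[0.422,-0.332,0.12],"eef":[0.221,0.245,0.679],"\u03c4":[-0.246,-0.757,-2.456]}
{"k":15,"\u03b8":[0.865,-0.131,0.896],"w":[0.463,-0.428,0.099],"eef":[0.221,0.245,0.679],"\u03c4":[-0.199,-0.698,-2.403]}
{"k":16,"\u03b8":[0.864,-0.131,0.896],"w":[0.453,-0.464,0.075],"eef":[0.221,0.245,0.679],"\u03c4":[-0.158,-0.648,-2.358]}
{"k":17,"\u03b8":[0.864,-0.131,0.896],"w":[0.434,-0.484,0.053],"eef":[0.221,0.245,0.679],"\u03c4":[-0.123,-0.606,-2.318]}
{"k":18,"\u03b8":[0.863,-0.131,0.896],"w":[0.417,-0.498,0.035],"eef":[0.221,0.245,0.679],"\u03c4":[-0.093,-0.57,-2.285]}
{"k":19,"\u03b8":[0.862,-0.131,0.895],"w":[0.403,-0.51,0.02],"eef":[0.22,0.245,0.679],"\u03c4":[-0.067,-0.539,-2.255]}
{"k":20,"\u03b8":[0.861,-0.131,0.894],"w":[0.392,-0.519,0.008],"eef":[0.22,0.245,0.679],"\u03c4":[-0.046,-0.513,-2.23]}
{"k":21,"\u03b8":[0.859,-0.131,0.894],"w":[0.383,-0.526,-0.001],"eef":[0.219,0.245,0.68],"\u03c4":[-0.027,-0.491,-2.209]}
{"k":22,"\u03b8":[0.858,-0.131,0.893],"w":[0.376,-0.531,-0.008],"eef":[0.219,0.246,0.68],"\u03c4":[-0.012,-0.472,-2.191]}
{"k":23,"\u03b8":[0.857,-0.132,0.892],"w":[0.371,-0.535,-0.013],"eef":[0.218,0.246,0.68],"\u03c4":[0.001,-0.457,-2.176]}
{"k":24,"\u03b8":[0.855,-0.132,0.891],"w":[0.367,-0.539,-0.017],"eef":[0.217,0.246,0.681],"\u03c4":[0.012,-0.443,-2.163]}
{"k":25,"\u03b8":[0.854,-0.133,0.89],"w":[0.366,-0.541,-0.019],"eef":[0.217,0.246,0.681],"\u03c4":[0.02,-0.433,-2.152]}
{"k":26,"\u03b8":[0.853,-0.133,0.889],"w":[0.365,-0.543,-0.021],"eef":[0.216,0.246,0.681],"\u03c4":[0.028,-0.424,-2.142]}
{"k":27,"\u03b8":[0.851,-0.133,0.888],"w":[0.365,-0.544,-0.021],"eef":[0.215,0.246,0.682],"\u03c4":[0.033,-0.416,-2.134]}
{"k":28,"\u03b8":[0.85,-0.134,0.887],"w":[0.366,-0.544,-0.021],"eef":[0.215,0.247,0.682],"\u03c4":[0.038,-0.411,-2.127]}
{"k":29,"\u03b8":[0.848,-0.134,0.886],"w":[0.368,-0.544,-0.02],"eef":[0.214,0.247,0.683],"\u03c4":[0.042,-0.406,-2.121]}
{"k":30,"\u03b8":[0.847,-0.135,0.885],"w":[0.37,-0.544,-0.018],"eef":[0.213,0.247,0.683],"\u03c4":[0.044,-0.402,-2.117]}
{"k":31,"\u03b8":[0.845,-0.135,0.884],"w":[0.373,-0.543,-0.016],"eef":[0.213,0.247,0.683],"\u03c4":[0.046,-0.4,-2.112]}
{"k":32,"\u03b8":[0.844,-0.136,0.883],"w":[0.376,-0.542,-0.014],"eef":[0.212,0.247,0.684],"\u03c4":[0.048,-0.398,-2.109]}
{"k":33,"\u03b8":[0.843,-0.136,0.882],"w":[0.38,-0.541,-0.012],"eef":[0.211,0.247,0.684],"\u03c4":[0.049,-0.397,-2.106]}
{"k":34,"\u03b8":[0.841,-0.136,0.881],"w":[0.384,-0.54,-0.01],"eef":[0.211,0.247,0.684],"\u03c4":[0.049,-0.396,-2.103]}
{"k":35,"\u03b8":[0.84,-0.137,0.88],"w":[0.387,-0.539,-0.007],"eef":[0.21,0.248,0.685],"\u03c4":[0.049,-0.395,-2.101]}
{"k":36,"\u03b8":[0.839,-0.137,0.879],"w":[0.391,-0.537,-0.004],"eef":[0.21,0.248,0.685],"\u03c4":[10.311,7.307,-7.105]}
{"k":37,"\u03b8":[0.891,-0.181,0.882],"w":[7.086,-5.182,0.218],"eef":[0.21,0.245,0.685],"\u03c4":[-1.623,-1.837,-1.243]}
{"k":38,"\u03b8":[0.921,-0.194,0.879],"w":[2.205,-0.715,-0.422],"eef":[0.213,0.24,0.687],"\u03c4":[-1.369,-1.702,-1.365]}
{"k":39,"\u03b8":[0.932,-0.192,0.873],"w":[1.092,0.082,-0.457],"eef":[0.215,0.236,0.689],"\u03c4":[-1.144,-1.51,-1.479]}
{"k":40,"\u03b8":[0.939,-0.189,0.869],"w":[0.569,0.335,-0.418],"eef":[0.217,0.233,0.69]}


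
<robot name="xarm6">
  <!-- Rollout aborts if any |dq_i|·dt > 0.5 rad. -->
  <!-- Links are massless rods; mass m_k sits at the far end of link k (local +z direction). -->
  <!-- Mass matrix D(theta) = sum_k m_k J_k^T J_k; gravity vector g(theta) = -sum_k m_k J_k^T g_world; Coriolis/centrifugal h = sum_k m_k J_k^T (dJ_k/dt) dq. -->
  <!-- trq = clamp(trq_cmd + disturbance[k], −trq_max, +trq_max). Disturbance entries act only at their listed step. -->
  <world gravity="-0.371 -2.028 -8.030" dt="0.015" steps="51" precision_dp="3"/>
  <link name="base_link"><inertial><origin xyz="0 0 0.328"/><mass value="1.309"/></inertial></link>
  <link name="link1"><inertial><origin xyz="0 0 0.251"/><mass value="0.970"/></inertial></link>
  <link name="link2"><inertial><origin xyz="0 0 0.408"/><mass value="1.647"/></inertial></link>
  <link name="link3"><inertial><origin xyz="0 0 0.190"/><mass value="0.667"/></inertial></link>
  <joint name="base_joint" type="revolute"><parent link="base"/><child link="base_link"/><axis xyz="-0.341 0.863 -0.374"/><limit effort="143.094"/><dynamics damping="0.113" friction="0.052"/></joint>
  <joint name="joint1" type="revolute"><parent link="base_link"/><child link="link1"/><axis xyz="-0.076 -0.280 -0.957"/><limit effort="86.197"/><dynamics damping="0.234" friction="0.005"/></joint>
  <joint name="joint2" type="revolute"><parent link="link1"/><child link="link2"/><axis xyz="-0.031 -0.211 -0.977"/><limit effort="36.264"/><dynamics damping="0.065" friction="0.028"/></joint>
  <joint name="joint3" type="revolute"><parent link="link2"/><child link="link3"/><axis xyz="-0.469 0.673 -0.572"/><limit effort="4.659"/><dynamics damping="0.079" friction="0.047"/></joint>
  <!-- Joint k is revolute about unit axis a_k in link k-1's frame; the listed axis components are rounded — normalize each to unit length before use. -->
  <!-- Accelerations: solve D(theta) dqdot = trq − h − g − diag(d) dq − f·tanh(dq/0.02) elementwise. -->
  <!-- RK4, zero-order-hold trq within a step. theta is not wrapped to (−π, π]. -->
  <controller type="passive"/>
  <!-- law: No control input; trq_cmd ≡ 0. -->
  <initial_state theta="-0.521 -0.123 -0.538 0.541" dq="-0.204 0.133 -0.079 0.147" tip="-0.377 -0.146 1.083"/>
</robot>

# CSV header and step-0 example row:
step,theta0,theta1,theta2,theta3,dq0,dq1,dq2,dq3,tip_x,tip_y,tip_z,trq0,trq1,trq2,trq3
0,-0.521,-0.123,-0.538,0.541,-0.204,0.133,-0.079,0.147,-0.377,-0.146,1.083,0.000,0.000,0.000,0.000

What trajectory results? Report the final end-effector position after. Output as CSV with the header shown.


step,theta0,theta1,theta2,theta3,dq0,dq1,dq2,dq3,tip_x,tip_y,tip_z,trq0,trq1,trq2,trq3
1,-0.526,-0.127,-0.538,0.546,-0.406,-0.568,0.023,0.516,-0.380,-0.147,1.081,0.000,0.000,0.000,0.000
2,-0.533,-0.139,-0.538,0.556,-0.576,-1.031,-0.001,0.813,-0.384,-0.148,1.079,0.000,0.000,0.000,0.000
3,-0.543,-0.157,-0.538,0.570,-0.723,-1.355,-0.005,1.086,-0.389,-0.150,1.076,0.000,0.000,0.000,0.000
4,-0.555,-0.179,-0.538,0.589,-0.850,-1.565,-0.005,1.334,-0.396,-0.151,1.071,0.000,0.000,0.000,0.000
5,-0.568,-0.204,-0.538,0.611,-0.962,-1.678,-0.006,1.563,-0.403,-0.153,1.067,0.000,0.000,0.000,0.000
6,-0.583,-0.229,-0.538,0.636,-1.062,-1.714,-0.012,1.778,-0.412,-0.154,1.061,0.000,0.000,0.000,0.000
7,-0.600,-0.255,-0.538,0.664,-1.154,-1.693,-0.023,1.983,-0.421,-0.156,1.054,0.000,0.000,0.000,0.000
8,-0.618,-0.280,-0.538,0.695,-1.242,-1.644,-0.031,2.183,-0.432,-0.158,1.047,0.000,0.000,0.000,0.000
9,-0.637,-0.304,-0.538,0.729,-1.329,-1.580,-0.040,2.376,-0.444,-0.161,1.038,0.000,0.000,0.000,0.000
10,-0.658,-0.328,-0.539,0.766,-1.416,-1.499,-0.072,2.556,-0.457,-0.164,1.028,0.000,0.000,0.000,0.000
11,-0.680,-0.349,-0.541,0.806,-1.505,-1.412,-0.122,2.723,-0.470,-0.167,1.018,0.000,0.000,0.000,0.000
12,-0.703,-0.370,-0.543,0.848,-1.596,-1.329,-0.187,2.876,-0.485,-0.171,1.006,0.000,0.000,0.000,0.000
13,-0.728,-0.389,-0.546,0.892,-1.691,-1.253,-0.263,3.012,-0.501,-0.175,0.992,0.000,0.000,0.000,0.000
14,-0.754,-0.408,-0.551,0.938,-1.790,-1.186,-0.349,3.129,-0.517,-0.180,0.977,0.000,0.000,0.000,0.000
15,-0.781,-0.425,-0.557,0.986,-1.892,-1.127,-0.445,3.223,-0.534,-0.185,0.961,0.000,0.000,0.000,0.000
16,-0.811,-0.441,-0.564,1.035,-1.997,-1.075,-0.550,3.292,-0.552,-0.192,0.943,0.000,0.000,0.000,0.000
17,-0.841,-0.457,-0.573,1.085,-2.106,-1.030,-0.663,3.330,-0.571,-0.199,0.924,0.000,0.000,0.000,0.000
18,-0.874,-0.472,-0.584,1.135,-2.218,-0.990,-0.784,3.334,-0.591,-0.206,0.902,0.000,0.000,0.000,0.000
19,-0.908,-0.487,-0.597,1.184,-2.332,-0.956,-0.912,3.299,-0.611,-0.215,0.879,0.000,0.000,0.000,0.000
20,-0.944,-0.501,-0.612,1.233,-2.448,-0.926,-1.045,3.219,-0.632,-0.225,0.854,0.000,0.000,0.000,0.000
21,-0.981,-0.515,-0.628,1.281,-2.567,-0.899,-1.181,3.089,-0.653,-0.236,0.827,0.000,0.000,0.000,0.000
22,-1.021,-0.528,-0.647,1.326,-2.686,-0.875,-1.320,2.905,-0.675,-0.248,0.798,0.000,0.000,0.000,0.000
23,-1.062,-0.541,-0.668,1.368,-2.807,-0.853,-1.459,2.661,-0.697,-0.261,0.766,0.000,0.000,0.000,0.000
24,-1.105,-0.554,-0.691,1.405,-2.928,-0.833,-1.599,2.353,-0.720,-0.276,0.733,0.000,0.000,0.000,0.000
25,-1.150,-0.566,-0.716,1.438,-3.049,-0.814,-1.739,1.976,-0.743,-0.292,0.696,0.000,0.000,0.000,0.000
26,-1.196,-0.578,-0.743,1.464,-3.169,-0.796,-1.879,1.527,-0.765,-0.309,0.657,0.000,0.000,0.000,0.000
27,-1.245,-0.590,-0.772,1.483,-3.288,-0.780,-2.020,1.005,-0.788,-0.327,0.615,0.000,0.000,0.000,0.000
28,-1.295,-0.601,-0.804,1.494,-3.405,-0.767,-2.166,0.411,-0.810,-0.348,0.571,0.000,0.000,0.000,0.000
29,-1.347,-0.613,-0.837,1.495,-3.521,-0.760,-2.321,-0.239,-0.832,-0.370,0.523,0.000,0.000,0.000,0.000
30,-1.401,-0.624,-0.873,1.487,-3.636,-0.760,-2.495,-0.883,-0.852,-0.393,0.471,0.000,0.000,0.000,0.000
31,-1.456,-0.636,-0.912,1.468,-3.749,-0.769,-2.696,-1.596,-0.871,-0.418,0.417,0.000,0.000,0.000,0.000
32,-1.513,-0.647,-0.954,1.439,-3.859,-0.792,-2.936,-2.369,-0.887,-0.445,0.358,0.000,0.000,0.000,0.000
33,-1.572,-0.660,-1.001,1.397,-3.968,-0.835,-3.231,-3.191,-0.901,-0.474,0.296,0.000,0.000,0.000,0.000
34,-1.632,-0.673,-1.052,1.343,-4.076,-0.906,-3.601,-4.050,-0.911,-0.505,0.231,0.000,0.000,0.000,0.000
35,-1.694,-0.687,-1.109,1.275,-4.185,-1.014,-4.070,-4.933,-0.916,-0.538,0.163,0.000,0.000,0.000,0.000
36,-1.758,-0.703,-1.175,1.195,-4.295,-1.167,-4.669,-5.822,-0.917,-0.572,0.091,0.000,0.000,0.000,0.000
37,-1.823,-0.722,-1.250,1.101,-4.408,-1.375,-5.432,-6.702,-0.911,-0.607,0.019,0.000,0.000,0.000,0.000
38,-1.890,-0.745,-1.339,0.994,-4.522,-1.639,-6.393,-7.552,-0.898,-0.643,-0.055,0.000,0.000,0.000,0.000
39,-1.959,-0.772,-1.443,0.875,-4.630,-1.949,-7.570,-8.335,-0.879,-0.678,-0.128,0.000,0.000,0.000,0.000
40,-2.029,-0.804,-1.566,0.744,-4.721,-2.288,-8.911,-8.978,-0.853,-0.711,-0.199,0.000,0.000,0.000,0.000
41,-2.100,-0.841,-1.710,0.607,-4.781,-2.667,-10.211,-9.343,-0.823,-0.738,-0.268,0.000,0.000,0.000,0.000
42,-2.172,-0.884,-1.870,0.466,-4.807,-3.183,-11.073,-9.289,-0.789,-0.759,-0.334,0.000,0.000,0.000,0.000
43,-2.244,-0.937,-2.039,0.330,-4.817,-3.977,-11.119,-8.878,-0.753,-0.770,-0.400,0.000,0.000,0.000,0.000
44,-2.317,-1.004,-2.200,0.200,-4.859,-5.032,-10.100,-8.413,-0.713,-0.773,-0.466,0.000,0.000,0.000,0.000
45,-2.390,-1.086,-2.337,0.077,-4.987,-5.925,-7.793,-8.017,-0.668,-0.768,-0.534,0.000,0.000,0.000,0.000
46,-2.467,-1.177,-2.430,-0.039,-5.185,-6.076,-4.686,-7.432,-0.616,-0.757,-0.602,0.000,0.000,0.000,0.000
47,-2.546,-1.266,-2.479,-0.144,-5.379,-5.677,-1.914,-6.479,-0.557,-0.742,-0.668,0.000,0.000,0.000,0.000
48,-2.628,-1.348,-2.492,-0.232,-5.532,-5.294,0.056,-5.234,-0.491,-0.724,-0.731,0.000,0.000,0.000,0.000
49,-2.712,-1.425,-2.481,-0.301,-5.635,-5.122,1.302,-3.834,-0.419,-0.703,-0.788,0.000,0.000,0.000,0.000
50,-2.797,-1.502,-2.454,-0.347,-5.709,-5.151,2.193,-2.326,-0.341,-0.681,-0.839,0.000,0.000,0.000,0.000
51,-2.883,-1.580,-2.416,-0.370,-5.752,-5.279,2.845,-0.798,-0.259,-0.657,-0.884,,,,
# final tip position (m): -0.259 -0.657 -0.884


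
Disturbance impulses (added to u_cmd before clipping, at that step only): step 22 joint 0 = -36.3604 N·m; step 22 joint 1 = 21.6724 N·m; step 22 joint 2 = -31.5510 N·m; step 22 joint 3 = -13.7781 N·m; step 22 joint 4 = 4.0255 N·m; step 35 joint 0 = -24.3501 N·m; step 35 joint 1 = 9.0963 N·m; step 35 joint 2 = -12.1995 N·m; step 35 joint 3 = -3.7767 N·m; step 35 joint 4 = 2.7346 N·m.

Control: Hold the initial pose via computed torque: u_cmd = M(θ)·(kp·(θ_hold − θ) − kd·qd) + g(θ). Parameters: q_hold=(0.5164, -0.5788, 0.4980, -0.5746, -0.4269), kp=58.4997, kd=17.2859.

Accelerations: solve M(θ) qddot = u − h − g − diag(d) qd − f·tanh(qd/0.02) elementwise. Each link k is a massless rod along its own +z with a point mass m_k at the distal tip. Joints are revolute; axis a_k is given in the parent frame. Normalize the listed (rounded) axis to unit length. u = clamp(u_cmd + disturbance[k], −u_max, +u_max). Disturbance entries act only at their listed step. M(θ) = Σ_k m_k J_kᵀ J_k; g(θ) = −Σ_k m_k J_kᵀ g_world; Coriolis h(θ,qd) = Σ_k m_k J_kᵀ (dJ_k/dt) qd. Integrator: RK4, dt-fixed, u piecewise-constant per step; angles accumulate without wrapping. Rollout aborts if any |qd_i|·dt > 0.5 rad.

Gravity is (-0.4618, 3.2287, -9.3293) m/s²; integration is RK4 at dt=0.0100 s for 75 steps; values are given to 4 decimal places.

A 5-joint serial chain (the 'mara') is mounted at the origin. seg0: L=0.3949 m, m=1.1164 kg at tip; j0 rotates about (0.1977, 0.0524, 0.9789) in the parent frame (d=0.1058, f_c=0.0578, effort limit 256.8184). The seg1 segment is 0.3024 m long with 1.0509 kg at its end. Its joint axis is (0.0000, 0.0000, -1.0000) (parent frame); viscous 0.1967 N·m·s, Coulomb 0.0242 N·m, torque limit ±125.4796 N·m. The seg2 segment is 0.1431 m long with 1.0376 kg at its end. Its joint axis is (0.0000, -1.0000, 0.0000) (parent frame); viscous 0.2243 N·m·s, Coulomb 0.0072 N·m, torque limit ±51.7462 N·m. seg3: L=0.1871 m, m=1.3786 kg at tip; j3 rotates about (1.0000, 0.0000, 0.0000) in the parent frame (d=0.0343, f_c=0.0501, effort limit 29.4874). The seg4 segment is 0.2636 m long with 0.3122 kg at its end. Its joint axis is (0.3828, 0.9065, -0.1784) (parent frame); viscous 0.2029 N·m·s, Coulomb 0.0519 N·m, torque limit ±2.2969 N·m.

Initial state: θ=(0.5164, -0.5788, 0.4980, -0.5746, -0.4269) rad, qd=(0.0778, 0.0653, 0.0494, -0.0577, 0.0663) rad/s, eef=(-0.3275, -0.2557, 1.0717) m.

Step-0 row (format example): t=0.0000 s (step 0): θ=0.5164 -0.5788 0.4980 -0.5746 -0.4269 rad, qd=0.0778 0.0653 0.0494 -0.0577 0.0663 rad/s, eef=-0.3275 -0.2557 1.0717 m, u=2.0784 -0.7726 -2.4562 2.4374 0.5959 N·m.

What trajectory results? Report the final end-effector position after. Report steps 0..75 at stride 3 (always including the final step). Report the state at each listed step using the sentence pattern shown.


t=0.0300 s (step 3): θ=0.5175 -0.5779 0.4990 -0.5752 -0.4266 rad, qd=0.0065 -0.0363 0.0167 -0.0284 0.0171 rad/s, eef=-0.3276 -0.2561 1.0713 m, u=2.1850 -0.7995 -2.3789 2.4314 0.5950 N·m.
t=0.0600 s (step 6): θ=0.5178 -0.5779 0.4995 -0.5752 -0.4268 rad, qd=-0.0036 -0.0412 0.0045 -0.0231 0.0184 rad/s, eef=-0.3277 -0.2564 1.0711 m, u=2.2356 -0.8255 -2.3305 2.4375 0.5863 N·m.
t=0.0900 s (step 9): θ=0.5178 -0.5778 0.4997 -0.5751 -0.4270 rad, qd=-0.0060 -0.0375 -0.0022 -0.0206 0.0192 rad/s, eef=-0.3277 -0.2565 1.0710 m, u=2.2644 -0.8420 -2.3006 2.4420 0.5808 N·m.
t=0.1200 s (step 12): θ=0.5179 -0.5777 0.4998 -0.5749 -0.4271 rad, qd=-0.0069 -0.0352 -0.0061 -0.0200 0.0200 rad/s, eef=-0.3277 -0.2565 1.0710 m, u=2.2817 -0.8522 -2.2821 2.4450 0.5775 N·m.
t=0.1500 s (step 15): θ=0.5179 -0.5775 0.4998 -0.5748 -0.4273 rad, qd=-0.0072 -0.0340 -0.0082 -0.0199 0.0205 rad/s, eef=-0.3277 -0.2565 1.0710 m, u=2.2924 -0.8584 -2.2707 2.4469 0.5755 N·m.
t=0.1800 s (step 18): θ=0.5179 -0.5772 0.4997 -0.5746 -0.4274 rad, qd=-0.0074 -0.0334 -0.0093 -0.0200 0.0208 rad/s, eef=-0.3277 -0.2565 1.0710 m, u=2.2989 -0.8622 -2.2637 2.4480 0.5743 N·m.
t=0.2100 s (step 21): θ=0.5179 -0.5770 0.4996 -0.5745 -0.4275 rad, qd=-0.0075 -0.0333 -0.0097 -0.0202 0.0210 rad/s, eef=-0.3277 -0.2564 1.0711 m, u=2.3029 -0.8645 -2.2593 2.4486 0.5736 N·m.
t=0.2400 s (step 24): θ=0.5192 -0.5598 0.4793 -0.5805 -0.4545 rad, qd=-0.0282 0.5644 -1.2008 -0.5835 -1.1688 rad/s, eef=-0.3295 -0.2454 1.0713 m, u=7.8215 -4.0707 2.5144 4.5370 0.1962 N·m.
t=0.2700 s (step 27): θ=0.5170 -0.5532 0.4529 -0.5966 -0.4711 rad, qd=-0.0802 0.0592 -0.5943 -0.4235 -0.1657 rad/s, eef=-0.3310 -0.2309 1.0732 m, u=5.7532 -2.8268 0.8457 3.7760 0.2414 N·m.
t=0.3000 s (step 30): θ=0.5151 -0.5518 0.4411 -0.6051 -0.4722 rad, qd=-0.0438 0.0653 -0.2234 -0.1392 0.0050 rad/s, eef=-0.3314 -0.2235 1.0751 m, u=4.4209 -2.0450 -0.2075 3.2989 0.3424 N·m.
t=0.3300 s (step 33): θ=0.5142 -0.5498 0.4376 -0.6065 -0.4720 rad, qd=-0.0234 0.0139 -0.0355 -0.0070 0.0340 rad/s, eef=-0.3316 -0.2208 1.0760 m, u=3.5705 -1.5472 -0.8854 2.9984 0.4323 N·m.
t=0.3600 s (step 36): θ=0.5068 -0.5553 0.4367 -0.6018 -0.4726 rad, qd=-1.3973 -1.0568 -0.2084 0.8701 -0.2299 rad/s, eef=-0.3316 -0.2201 1.0772 m, u=7.3218 -2.8677 0.8322 3.4926 0.1635 N·m.
t=0.3900 s (step 39): θ=0.4782 -0.5698 0.4357 -0.5784 -0.4768 rad, qd=-0.6075 -0.1780 0.0666 0.6101 -0.0198 rad/s, eef=-0.3322 -0.2170 1.0816 m, u=5.4147 -2.1298 -0.2378 3.1297 0.2819 N·m.
t=0.4200 s (step 42): θ=0.4665 -0.5716 0.4387 -0.5646 -0.4765 rad, qd=-0.2131 0.0028 0.1209 0.3212 0.0166 rad/s, eef=-0.3324 -0.2162 1.0838 m, u=4.1989 -1.6300 -0.9387 2.8851 0.4042 N·m.
t=0.4500 s (step 45): θ=0.4634 -0.5719 0.4424 -0.5586 -0.4758 rad, qd=-0.0104 -0.0010 0.1237 0.1115 0.0198 rad/s, eef=-0.3325 -0.2174 1.0841 m, u=3.4276 -1.3026 -1.3916 2.7252 0.4933 N·m.
t=0.4800 s (step 48): θ=0.4644 -0.5725 0.4461 -0.5569 -0.4752 rad, qd=0.0717 -0.0199 0.1306 0.0258 0.0111 rad/s, eef=-0.3325 -0.2197 1.0833 m, u=2.9866 -1.1044 -1.6826 2.6228 0.5483 N·m.
t=0.5100 s (step 51): θ=0.4671 -0.5733 0.4501 -0.5566 -0.4746 rad, qd=0.1037 -0.0269 0.1384 -0.0000 0.0195 rad/s, eef=-0.3324 -0.2227 1.0820 m, u=2.7158 -0.9798 -1.8705 2.5465 0.5760 N·m.
t=0.5400 s (step 54): θ=0.4704 -0.5737 0.4544 -0.5563 -0.4743 rad, qd=0.1064 -0.0569 0.1364 -0.0167 0.0425 rad/s, eef=-0.3322 -0.2260 1.0807 m, u=2.5477 -0.9000 -1.9934 2.4890 0.5897 N·m.
t=0.5700 s (step 57): θ=0.4738 -0.5744 0.4586 -0.5561 -0.4737 rad, qd=0.1049 -0.0569 0.1315 -0.0155 0.0426 rad/s, eef=-0.3320 -0.2293 1.0793 m, u=2.4452 -0.8535 -2.0736 2.4519 0.5993 N·m.
t=0.6000 s (step 60): θ=0.4770 -0.5750 0.4626 -0.5559 -0.4731 rad, qd=0.0993 -0.0564 0.1227 -0.0156 0.0425 rad/s, eef=-0.3317 -0.2325 1.0781 m, u=2.3842 -0.8279 -2.1266 2.4286 0.6050 N·m.
t=0.6300 s (step 63): θ=0.4800 -0.5757 0.4663 -0.5558 -0.4725 rad, qd=0.0914 -0.0563 0.1121 -0.0167 0.0430 rad/s, eef=-0.3314 -0.2354 1.0769 m, u=2.3496 -0.8151 -2.1621 2.4143 0.6081 N·m.
t=0.6600 s (step 66): θ=0.4828 -0.5763 0.4696 -0.5556 -0.4719 rad, qd=0.0825 -0.0561 0.1011 -0.0181 0.0435 rad/s, eef=-0.3311 -0.2382 1.0759 m, u=2.3315 -0.8101 -2.1860 2.4056 0.6096 N·m.
t=0.6900 s (step 69): θ=0.4853 -0.5769 0.4727 -0.5555 -0.4712 rad, qd=0.0735 -0.0557 0.0903 -0.0194 0.0440 rad/s, eef=-0.3309 -0.2406 1.0749 m, u=2.3236 -0.8099 -2.2024 2.4005 0.6102 N·m.
t=0.7200 s (step 72): θ=0.4875 -0.5775 0.4754 -0.5554 -0.4706 rad, qd=0.0649 -0.0551 0.0801 -0.0206 0.0444 rad/s, eef=-0.3306 -0.2428 1.0741 m, u=2.3218 -0.8125 -2.2138 2.3977 0.6101 N·m.
t=0.7500 s (step 75): θ=0.4895 -0.5780 0.4778 -0.5553 -0.4700 rad, qd=0.0568 -0.0543 0.0707 -0.0218 0.0448 rad/s, eef=-0.3303 -0.2448 1.0733 m.
final eef position (m): -0.3303 -0.2448 1.0733


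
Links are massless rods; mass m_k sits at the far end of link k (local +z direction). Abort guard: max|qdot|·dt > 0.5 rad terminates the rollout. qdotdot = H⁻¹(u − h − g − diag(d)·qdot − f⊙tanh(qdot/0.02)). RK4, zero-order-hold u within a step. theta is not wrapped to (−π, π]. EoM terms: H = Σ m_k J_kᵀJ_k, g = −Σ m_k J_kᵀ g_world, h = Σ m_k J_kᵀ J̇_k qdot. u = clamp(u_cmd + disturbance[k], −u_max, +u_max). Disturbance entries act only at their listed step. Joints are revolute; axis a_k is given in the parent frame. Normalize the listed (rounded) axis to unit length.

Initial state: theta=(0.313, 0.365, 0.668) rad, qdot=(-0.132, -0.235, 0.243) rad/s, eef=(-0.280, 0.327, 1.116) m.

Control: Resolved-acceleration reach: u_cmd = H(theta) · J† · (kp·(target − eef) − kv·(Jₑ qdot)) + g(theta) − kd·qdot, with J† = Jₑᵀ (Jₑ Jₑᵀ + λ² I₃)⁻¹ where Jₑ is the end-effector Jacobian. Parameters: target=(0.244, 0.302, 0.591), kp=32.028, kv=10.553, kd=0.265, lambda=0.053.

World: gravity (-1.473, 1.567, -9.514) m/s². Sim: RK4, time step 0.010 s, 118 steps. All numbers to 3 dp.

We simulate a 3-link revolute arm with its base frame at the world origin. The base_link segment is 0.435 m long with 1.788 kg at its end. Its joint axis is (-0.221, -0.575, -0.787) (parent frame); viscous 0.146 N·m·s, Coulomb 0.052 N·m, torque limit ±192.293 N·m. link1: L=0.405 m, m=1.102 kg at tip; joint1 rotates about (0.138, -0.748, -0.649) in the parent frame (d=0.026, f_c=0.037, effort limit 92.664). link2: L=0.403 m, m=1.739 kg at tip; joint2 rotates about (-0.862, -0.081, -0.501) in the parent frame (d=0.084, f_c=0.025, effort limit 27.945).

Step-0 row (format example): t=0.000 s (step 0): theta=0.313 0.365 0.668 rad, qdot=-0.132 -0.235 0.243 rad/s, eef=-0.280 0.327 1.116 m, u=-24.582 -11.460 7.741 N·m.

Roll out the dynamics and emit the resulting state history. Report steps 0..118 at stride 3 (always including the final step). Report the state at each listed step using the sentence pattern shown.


t=0.030 s (step 3): theta=0.287 0.395 0.718 rad, qdot=-1.496 2.052 2.871 rad/s, eef=-0.268 0.327 1.112 m, u=-19.067 -9.334 4.655 N·m.
t=0.060 s (step 6): theta=0.232 0.477 0.827 rad, qdot=-2.045 3.300 4.268 rad/s, eef=-0.247 0.325 1.100 m, u=-12.386 -6.670 2.735 N·m.
t=0.090 s (step 9): theta=0.171 0.585 0.966 rad, qdot=-1.953 3.767 4.898 rad/s, eef=-0.219 0.323 1.084 m, u=-6.252 -4.221 1.344 N·m.
t=0.120 s (step 12): theta=0.119 0.697 1.118 rad, qdot=-1.410 3.618 5.161 rad/s, eef=-0.187 0.318 1.064 m, u=-1.357 -2.291 0.221 N·m.
t=0.150 s (step 15): theta=0.089 0.797 1.275 rad, qdot=-0.551 2.948 5.307 rad/s, eef=-0.153 0.311 1.044 m, u=2.023 -1.018 -0.705 N·m.
t=0.180 s (step 18): theta=0.088 0.869 1.436 rad, qdot=0.522 1.798 5.414 rad/s, eef=-0.120 0.303 1.022 m, u=3.372 -0.583 -1.438 N·m.
t=0.210 s (step 21): theta=0.121 0.901 1.598 rad, qdot=1.647 0.262 5.398 rad/s, eef=-0.090 0.294 0.999 m, u=1.958 -1.098 -1.968 N·m.
t=0.240 s (step 24): theta=0.185 0.884 1.757 rad, qdot=2.572 -1.343 5.135 rad/s, eef=-0.063 0.285 0.974 m, u=-1.799 -2.169 -2.299 N·m.
t=0.270 s (step 27): theta=0.271 0.823 1.903 rad, qdot=3.110 -2.639 4.602 rad/s, eef=-0.040 0.277 0.947 m, u=-5.975 -3.023 -2.445 N·m.
t=0.300 s (step 30): theta=0.368 0.731 2.031 rad, qdot=3.260 -3.433 3.907 rad/s, eef=-0.020 0.270 0.920 m, u=-9.116 -3.323 -2.431 N·m.
t=0.330 s (step 33): theta=0.464 0.622 2.137 rad, qdot=3.140 -3.775 3.182 rad/s, eef=-0.003 0.265 0.893 m, u=-10.949 -3.146 -2.291 N·m.
t=0.360 s (step 36): theta=0.554 0.508 2.223 rad, qdot=2.870 -3.810 2.514 rad/s, eef=0.013 0.263 0.867 m, u=-11.749 -2.669 -2.070 N·m.
t=0.390 s (step 39): theta=0.636 0.395 2.289 rad, qdot=2.535 -3.667 1.940 rad/s, eef=0.028 0.262 0.842 m, u=-11.874 -2.039 -1.816 N·m.
t=0.420 s (step 42): theta=0.706 0.289 2.340 rad, qdot=2.183 -3.435 1.472 rad/s, eef=0.042 0.263 0.819 m, u=-11.603 -1.351 -1.564 N·m.
t=0.450 s (step 45): theta=0.767 0.190 2.379 rad, qdot=1.839 -3.167 1.102 rad/s, eef=0.056 0.265 0.798 m, u=-11.126 -0.664 -1.340 N·m.
t=0.480 s (step 48): theta=0.817 0.099 2.407 rad, qdot=1.512 -2.891 0.817 rad/s, eef=0.070 0.267 0.778 m, u=-10.562 -0.010 -1.156 N·m.
t=0.510 s (step 51): theta=0.858 0.016 2.428 rad, qdot=1.209 -2.621 0.604 rad/s, eef=0.083 0.270 0.760 m, u=-9.979 0.593 -1.015 N·m.
t=0.540 s (step 54): theta=0.890 -0.059 2.444 rad, qdot=0.928 -2.365 0.447 rad/s, eef=0.095 0.273 0.744 m, u=-9.412 1.139 -0.916 N·m.
t=0.570 s (step 57): theta=0.914 -0.126 2.456 rad, qdot=0.671 -2.124 0.335 rad/s, eef=0.108 0.276 0.728 m, u=-8.878 1.628 -0.851 N·m.
t=0.600 s (step 60): theta=0.930 -0.186 2.464 rad, qdot=0.436 -1.897 0.256 rad/s, eef=0.119 0.278 0.714 m, u=-8.384 2.063 -0.815 N·m.
t=0.630 s (step 63): theta=0.940 -0.240 2.471 rad, qdot=0.221 -1.686 0.203 rad/s, eef=0.130 0.281 0.701 m, u=-7.928 2.448 -0.801 N·m.
t=0.660 s (step 66): theta=0.944 -0.288 2.477 rad, qdot=0.027 -1.490 0.167 rad/s, eef=0.139 0.284 0.689 m, u=-7.506 2.791 -0.803 N·m.
t=0.690 s (step 69): theta=0.942 -0.330 2.481 rad, qdot=-0.139 -1.312 0.146 rad/s, eef=0.149 0.286 0.678 m, u=-7.135 3.099 -0.816 N·m.
t=0.720 s (step 72): theta=0.935 -0.366 2.486 rad, qdot=-0.287 -1.147 0.132 rad/s, eef=0.157 0.288 0.668 m, u=-6.785 3.374 -0.835 N·m.
t=0.750 s (step 75): theta=0.925 -0.398 2.489 rad, qdot=-0.418 -0.994 0.124 rad/s, eef=0.165 0.290 0.659 m, u=-6.449 3.620 -0.859 N·m.
t=0.780 s (step 78): theta=0.911 -0.426 2.493 rad, qdot=-0.531 -0.853 0.120 rad/s, eef=0.172 0.292 0.650 m, u=-6.124 3.842 -0.885 N·m.
t=0.810 s (step 81): theta=0.893 -0.450 2.497 rad, qdot=-0.626 -0.724 0.116 rad/s, eef=0.178 0.294 0.643 m, u=-5.807 4.043 -0.911 N·m.
t=0.840 s (step 84): theta=0.873 -0.470 2.500 rad, qdot=-0.703 -0.608 0.114 rad/s, eef=0.184 0.295 0.636 m, u=-5.500 4.225 -0.938 N·m.
t=0.870 s (step 87): theta=0.851 -0.486 2.503 rad, qdot=-0.763 -0.503 0.112 rad/s, eef=0.190 0.296 0.630 m, u=-5.202 4.390 -0.965 N·m.
t=0.900 s (step 90): theta=0.828 -0.500 2.507 rad, qdot=-0.805 -0.410 0.109 rad/s, eef=0.195 0.298 0.625 m, u=-4.915 4.539 -0.991 N·m.
t=0.930 s (step 93): theta=0.803 -0.511 2.510 rad, qdot=-0.831 -0.329 0.106 rad/s, eef=0.199 0.298 0.620 m, u=-4.640 4.674 -1.016 N·m.
t=0.960 s (step 96): theta=0.778 -0.520 2.513 rad, qdot=-0.842 -0.258 0.102 rad/s, eef=0.203 0.299 0.616 m, u=-4.380 4.795 -1.041 N·m.
t=0.990 s (step 99): theta=0.753 -0.527 2.516 rad, qdot=-0.840 -0.197 0.097 rad/s, eef=0.207 0.300 0.613 m, u=-4.136 4.903 -1.066 N·m.
t=1.020 s (step 102): theta=0.728 -0.532 2.519 rad, qdot=-0.827 -0.146 0.092 rad/s, eef=0.210 0.301 0.609 m, u=-3.910 4.999 -1.089 N·m.
t=1.050 s (step 105): theta=0.703 -0.536 2.522 rad, qdot=-0.803 -0.103 0.086 rad/s, eef=0.214 0.301 0.607 m, u=-3.704 5.083 -1.112 N·m.
t=1.080 s (step 108): theta=0.680 -0.538 2.524 rad, qdot=-0.771 -0.068 0.080 rad/s, eef=0.217 0.302 0.604 m, u=-3.519 5.156 -1.134 N·m.
t=1.110 s (step 111): theta=0.657 -0.540 2.526 rad, qdot=-0.733 -0.040 0.074 rad/s, eef=0.219 0.302 0.602 m, u=-3.353 5.219 -1.154 N·m.
t=1.140 s (step 114): theta=0.636 -0.541 2.529 rad, qdot=-0.691 -0.018 0.068 rad/s, eef=0.222 0.302 0.600 m, u=-3.208 5.274 -1.174 N·m.
t=1.170 s (step 117): theta=0.616 -0.541 2.530 rad, qdot=-0.644 -0.003 0.062 rad/s, eef=0.224 0.303 0.599 m, u=-3.081 5.325 -1.192 N·m.
t=1.180 s (step 118): theta=0.609 -0.541 2.531 rad, qdot=-0.628 0.001 0.061 rad/s, eef=0.225 0.303 0.598 m.


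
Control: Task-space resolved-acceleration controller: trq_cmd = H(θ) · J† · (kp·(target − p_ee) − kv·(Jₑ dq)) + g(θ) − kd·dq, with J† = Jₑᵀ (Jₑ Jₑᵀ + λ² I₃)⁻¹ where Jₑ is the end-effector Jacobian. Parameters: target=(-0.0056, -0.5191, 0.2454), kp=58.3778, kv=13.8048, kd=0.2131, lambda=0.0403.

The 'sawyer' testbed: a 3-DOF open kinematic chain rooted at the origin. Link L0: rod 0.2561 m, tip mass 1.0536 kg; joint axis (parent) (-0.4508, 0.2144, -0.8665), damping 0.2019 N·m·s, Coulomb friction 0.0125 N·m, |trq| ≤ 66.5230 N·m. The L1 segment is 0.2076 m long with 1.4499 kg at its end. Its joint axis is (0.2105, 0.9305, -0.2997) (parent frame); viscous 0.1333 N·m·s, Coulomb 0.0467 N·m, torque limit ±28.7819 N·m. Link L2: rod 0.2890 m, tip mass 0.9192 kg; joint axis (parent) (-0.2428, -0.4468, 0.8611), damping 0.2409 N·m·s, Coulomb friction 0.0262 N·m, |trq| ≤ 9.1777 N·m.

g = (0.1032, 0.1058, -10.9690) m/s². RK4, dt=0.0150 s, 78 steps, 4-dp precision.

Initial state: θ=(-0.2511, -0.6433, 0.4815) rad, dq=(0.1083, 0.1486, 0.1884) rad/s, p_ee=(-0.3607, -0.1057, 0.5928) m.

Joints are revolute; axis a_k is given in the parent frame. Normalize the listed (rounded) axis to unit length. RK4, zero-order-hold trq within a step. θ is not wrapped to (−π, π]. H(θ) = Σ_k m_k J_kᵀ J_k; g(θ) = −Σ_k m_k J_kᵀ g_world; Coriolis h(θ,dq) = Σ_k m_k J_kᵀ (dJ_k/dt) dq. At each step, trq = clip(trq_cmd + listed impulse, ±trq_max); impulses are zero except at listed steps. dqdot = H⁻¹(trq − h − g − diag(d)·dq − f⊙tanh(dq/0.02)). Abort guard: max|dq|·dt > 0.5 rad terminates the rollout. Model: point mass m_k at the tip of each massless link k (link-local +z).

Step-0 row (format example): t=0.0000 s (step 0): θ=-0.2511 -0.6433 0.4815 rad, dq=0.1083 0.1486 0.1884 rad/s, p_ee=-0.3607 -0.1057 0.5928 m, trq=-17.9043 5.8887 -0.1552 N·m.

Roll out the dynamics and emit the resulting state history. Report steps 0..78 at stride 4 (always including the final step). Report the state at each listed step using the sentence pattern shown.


t=0.0600 s (step 4): θ=-0.3108 -0.5834 0.5789 rad, dq=-1.7979 1.3960 1.7868 rad/s, p_ee=-0.3509 -0.1399 0.5940 m, trq=-4.1176 5.7311 -0.5329 N·m.
t=0.1200 s (step 8): θ=-0.4400 -0.4929 0.6876 rad, dq=-2.3819 1.5353 1.8105 rad/s, p_ee=-0.3268 -0.2109 0.5919 m, trq=1.7493 5.2329 -0.5853 N·m.
t=0.1800 s (step 12): θ=-0.5854 -0.4064 0.7953 rad, dq=-2.4123 1.3166 1.7786 rad/s, p_ee=-0.2931 -0.2870 0.5815 m, trq=4.4351 4.8814 -0.6963 N·m.
t=0.2400 s (step 16): θ=-0.7244 -0.3377 0.9001 rad, dq=-2.1943 0.9668 1.7213 rad/s, p_ee=-0.2553 -0.3554 0.5627 m, trq=5.7289 4.7588 -0.8354 N·m.
t=0.3000 s (step 20): θ=-0.8466 -0.2906 1.0009 rad, dq=-1.8686 0.6091 1.6463 rad/s, p_ee=-0.2183 -0.4119 0.5381 m, trq=6.3451 4.8341 -0.9712 N·m.
t=0.3600 s (step 24): θ=-0.9481 -0.2636 1.0969 rad, dq=-1.5150 0.3044 1.5575 rad/s, p_ee=-0.1850 -0.4566 0.5105 m, trq=6.6021 5.0271 -1.0790 N·m.
t=0.4200 s (step 28): θ=-1.0288 -0.2526 1.1874 rad, dq=-1.1810 0.0733 1.4608 rad/s, p_ee=-0.1568 -0.4909 0.4822 m, trq=6.6648 5.2612 -1.1466 N·m.
t=0.4800 s (step 32): θ=-1.0906 -0.2530 1.2728 rad, dq=-0.8890 -0.0706 1.3890 rad/s, p_ee=-0.1336 -0.5168 0.4548 m, trq=6.6317 5.4437 -1.1758 N·m.
t=0.5400 s (step 36): θ=-1.1365 -0.2602 1.3533 rad, dq=-0.6491 -0.1627 1.2949 rad/s, p_ee=-0.1149 -0.5358 0.4296 m, trq=6.5433 5.5849 -1.1637 N·m.
t=0.6000 s (step 40): θ=-1.1694 -0.2717 1.4285 rad, dq=-0.4551 -0.2187 1.2094 rad/s, p_ee=-0.1002 -0.5497 0.4069 m, trq=6.4353 5.7036 -1.1295 N·m.
t=0.6600 s (step 44): θ=-1.1920 -0.2858 1.4989 rad, dq=-0.3017 -0.2474 1.1339 rad/s, p_ee=-0.0887 -0.5596 0.3869 m, trq=6.3249 5.7900 -1.0792 N·m.
t=0.7200 s (step 48): θ=-1.2063 -0.3010 1.5650 rad, dq=-0.1822 -0.2577 1.0682 rad/s, p_ee=-0.0800 -0.5666 0.3695 m, trq=6.2205 5.8453 -1.0184 N·m.
t=0.7800 s (step 52): θ=-1.2143 -0.3165 1.6275 rad, dq=-0.0901 -0.2568 1.0111 rad/s, p_ee=-0.0734 -0.5712 0.3544 m, trq=6.1258 5.8749 -0.9517 N·m.
t=0.8400 s (step 56): θ=-1.2175 -0.3317 1.6868 rad, dq=-0.0201 -0.2498 0.9611 rad/s, p_ee=-0.0684 -0.5743 0.3415 m, trq=6.0424 5.8849 -0.8821 N·m.
t=0.9000 s (step 60): θ=-1.2171 -0.3464 1.7431 rad, dq=0.0298 -0.2397 0.9114 rad/s, p_ee=-0.0646 -0.5760 0.3304 m, trq=5.9796 5.8811 -0.8117 N·m.
t=0.9600 s (step 64): θ=-1.2141 -0.3604 1.7967 rad, dq=0.0674 -0.2290 0.8721 rad/s, p_ee=-0.0617 -0.5769 0.3209 m, trq=5.9277 5.8685 -0.7436 N·m.
t=1.0200 s (step 68): θ=-1.2092 -0.3739 1.8481 rad, dq=0.0956 -0.2193 0.8373 rad/s, p_ee=-0.0595 -0.5771 0.3127 m, trq=5.8793 5.8496 -0.6760 N·m.
t=1.0800 s (step 72): θ=-1.2028 -0.3868 1.8975 rad, dq=0.1161 -0.2113 0.8056 rad/s, p_ee=-0.0578 -0.5769 0.3057 m, trq=5.8361 5.8268 -0.6092 N·m.
t=1.1400 s (step 76): θ=-1.1953 -0.3992 1.9451 rad, dq=0.1304 -0.2048 0.7763 rad/s, p_ee=-0.0565 -0.5763 0.2996 m, trq=5.7987 5.8019 -0.5437 N·m.
t=1.1700 s (step 78): θ=-1.1913 -0.4053 1.9682 rad, dq=0.1355 -0.2022 0.7625 rad/s, p_ee=-0.0559 -0.5758 0.2968 m.
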